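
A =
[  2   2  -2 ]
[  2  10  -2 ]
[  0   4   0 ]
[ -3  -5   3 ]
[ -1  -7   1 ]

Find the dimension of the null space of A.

Row reduce to echelon form.
R2 ← R2 − R1: [0, 8, 0]
R4 ← R4 + (3/2)·R1: [0, -2, 0]
R5 ← R5 + (1/2)·R1: [0, -6, 0]
R3 ← R3 − (1/2)·R2: [0, 0, 0]
R4 ← R4 + (1/4)·R2: [0, 0, 0]
R5 ← R5 + (3/4)·R2: [0, 0, 0]
2 nonzero rows, so rank(A) = 2.
A has 3 columns; by rank–nullity, nullity = 3 − 2 = 1.

1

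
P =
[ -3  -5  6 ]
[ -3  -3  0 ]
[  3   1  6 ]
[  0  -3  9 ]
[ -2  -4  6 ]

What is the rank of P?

2

Row reduce to echelon form.
R2 ← R2 − R1: [0, 2, -6]
R3 ← R3 + R1: [0, -4, 12]
R5 ← R5 − (2/3)·R1: [0, -2/3, 2]
R3 ← R3 + (2)·R2: [0, 0, 0]
R4 ← R4 + (3/2)·R2: [0, 0, 0]
R5 ← R5 + (1/3)·R2: [0, 0, 0]
Echelon form has 2 nonzero rows, so rank(P) = 2.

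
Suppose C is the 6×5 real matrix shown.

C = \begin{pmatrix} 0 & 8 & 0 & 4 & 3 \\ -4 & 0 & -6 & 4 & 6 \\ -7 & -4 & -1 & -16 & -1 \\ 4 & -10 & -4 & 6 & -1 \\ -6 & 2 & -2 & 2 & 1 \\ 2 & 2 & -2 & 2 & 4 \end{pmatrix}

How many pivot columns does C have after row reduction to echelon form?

5

Row reduce to echelon form.
Swap R1 ↔ R2
R3 ← R3 − (7/4)·R1: [0, -4, 19/2, -23, -23/2]
R4 ← R4 + R1: [0, -10, -10, 10, 5]
R5 ← R5 − (3/2)·R1: [0, 2, 7, -4, -8]
R6 ← R6 + (1/2)·R1: [0, 2, -5, 4, 7]
R3 ← R3 + (1/2)·R2: [0, 0, 19/2, -21, -10]
R4 ← R4 + (5/4)·R2: [0, 0, -10, 15, 35/4]
R5 ← R5 − (1/4)·R2: [0, 0, 7, -5, -35/4]
R6 ← R6 − (1/4)·R2: [0, 0, -5, 3, 25/4]
R4 ← R4 + (20/19)·R3: [0, 0, 0, -135/19, -135/76]
R5 ← R5 − (14/19)·R3: [0, 0, 0, 199/19, -105/76]
R6 ← R6 + (10/19)·R3: [0, 0, 0, -153/19, 75/76]
R5 ← R5 + (199/135)·R4: [0, 0, 0, 0, -4]
R6 ← R6 − (17/15)·R4: [0, 0, 0, 0, 3]
R6 ← R6 + (3/4)·R5: [0, 0, 0, 0, 0]
Echelon form has 5 nonzero rows, so rank(C) = 5.
Each nonzero row contributes one pivot column: 5 pivot columns.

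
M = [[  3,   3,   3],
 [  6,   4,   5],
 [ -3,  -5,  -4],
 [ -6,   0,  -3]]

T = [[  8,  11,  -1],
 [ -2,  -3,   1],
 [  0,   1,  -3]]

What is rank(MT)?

First compute MT:
[[ 18,  27,  -9],
 [ 40,  59, -17],
 [-14, -22,  10],
 [-48, -69,  15]]
Now row reduce the product.
R2 ← R2 − (20/9)·R1: [0, -1, 3]
R3 ← R3 + (7/9)·R1: [0, -1, 3]
R4 ← R4 + (8/3)·R1: [0, 3, -9]
R3 ← R3 − R2: [0, 0, 0]
R4 ← R4 + (3)·R2: [0, 0, 0]
2 nonzero rows, so rank(MT) = 2.

2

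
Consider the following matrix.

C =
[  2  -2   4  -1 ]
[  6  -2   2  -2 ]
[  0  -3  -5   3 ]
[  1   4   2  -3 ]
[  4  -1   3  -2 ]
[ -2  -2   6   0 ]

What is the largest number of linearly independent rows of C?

Row reduce to echelon form.
R2 ← R2 − (3)·R1: [0, 4, -10, 1]
R4 ← R4 − (1/2)·R1: [0, 5, 0, -5/2]
R5 ← R5 − (2)·R1: [0, 3, -5, 0]
R6 ← R6 + R1: [0, -4, 10, -1]
R3 ← R3 + (3/4)·R2: [0, 0, -25/2, 15/4]
R4 ← R4 − (5/4)·R2: [0, 0, 25/2, -15/4]
R5 ← R5 − (3/4)·R2: [0, 0, 5/2, -3/4]
R6 ← R6 + R2: [0, 0, 0, 0]
R4 ← R4 + R3: [0, 0, 0, 0]
R5 ← R5 + (1/5)·R3: [0, 0, 0, 0]
Echelon form has 3 nonzero rows, so rank(C) = 3.
The rank gives the maximum number of linearly independent rows: 3.

3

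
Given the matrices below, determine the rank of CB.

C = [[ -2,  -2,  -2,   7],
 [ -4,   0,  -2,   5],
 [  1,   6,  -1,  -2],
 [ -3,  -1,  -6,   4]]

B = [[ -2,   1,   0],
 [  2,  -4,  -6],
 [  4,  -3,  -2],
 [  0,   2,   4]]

2

First compute CB:
[[ -8,  26,  44],
 [  0,  12,  24],
 [  6, -24, -42],
 [-20,  27,  34]]
Now row reduce the product.
R3 ← R3 + (3/4)·R1: [0, -9/2, -9]
R4 ← R4 − (5/2)·R1: [0, -38, -76]
R3 ← R3 + (3/8)·R2: [0, 0, 0]
R4 ← R4 + (19/6)·R2: [0, 0, 0]
2 nonzero rows, so rank(CB) = 2.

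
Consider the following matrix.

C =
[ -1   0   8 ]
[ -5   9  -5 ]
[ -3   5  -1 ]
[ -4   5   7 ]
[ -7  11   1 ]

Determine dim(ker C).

Row reduce to echelon form.
R2 ← R2 − (5)·R1: [0, 9, -45]
R3 ← R3 − (3)·R1: [0, 5, -25]
R4 ← R4 − (4)·R1: [0, 5, -25]
R5 ← R5 − (7)·R1: [0, 11, -55]
R3 ← R3 − (5/9)·R2: [0, 0, 0]
R4 ← R4 − (5/9)·R2: [0, 0, 0]
R5 ← R5 − (11/9)·R2: [0, 0, 0]
2 nonzero rows, so rank(C) = 2.
C has 3 columns; by rank–nullity, nullity = 3 − 2 = 1.

1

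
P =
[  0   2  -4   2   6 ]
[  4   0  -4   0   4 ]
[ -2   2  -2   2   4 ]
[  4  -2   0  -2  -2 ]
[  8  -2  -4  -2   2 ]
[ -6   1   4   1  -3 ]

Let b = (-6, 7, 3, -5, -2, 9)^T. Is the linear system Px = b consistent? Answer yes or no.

Row reduce the augmented matrix [P | b].
Swap R1 ↔ R2
R3 ← R3 + (1/2)·R1: [0, 2, -4, 2, 6, 13/2]
R4 ← R4 − R1: [0, -2, 4, -2, -6, -12]
R5 ← R5 − (2)·R1: [0, -2, 4, -2, -6, -16]
R6 ← R6 + (3/2)·R1: [0, 1, -2, 1, 3, 39/2]
R3 ← R3 − R2: [0, 0, 0, 0, 0, 25/2]
R4 ← R4 + R2: [0, 0, 0, 0, 0, -18]
R5 ← R5 + R2: [0, 0, 0, 0, 0, -22]
R6 ← R6 − (1/2)·R2: [0, 0, 0, 0, 0, 45/2]
R4 ← R4 + (36/25)·R3: [0, 0, 0, 0, 0, 0]
R5 ← R5 + (44/25)·R3: [0, 0, 0, 0, 0, 0]
R6 ← R6 − (9/5)·R3: [0, 0, 0, 0, 0, 0]
The echelon form has 3 nonzero rows; the last pivot sits in the augmented column, so rank(P) = 2 but rank([P|b]) = 3.
Since the ranks differ, the system is inconsistent.

no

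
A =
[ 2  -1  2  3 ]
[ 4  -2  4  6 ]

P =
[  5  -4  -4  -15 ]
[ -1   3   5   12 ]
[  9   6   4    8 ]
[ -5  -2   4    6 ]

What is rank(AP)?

First compute AP:
[[ 14,  -5,   7,  -8],
 [ 28, -10,  14, -16]]
Now row reduce the product.
R2 ← R2 − (2)·R1: [0, 0, 0, 0]
1 nonzero row, so rank(AP) = 1.

1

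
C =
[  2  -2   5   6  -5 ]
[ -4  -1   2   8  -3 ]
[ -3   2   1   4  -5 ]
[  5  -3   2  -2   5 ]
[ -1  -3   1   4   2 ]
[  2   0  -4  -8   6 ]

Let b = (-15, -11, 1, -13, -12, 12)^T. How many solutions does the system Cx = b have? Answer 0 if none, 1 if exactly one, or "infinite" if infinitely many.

infinite

Row reduce the augmented matrix [C | b].
R2 ← R2 + (2)·R1: [0, -5, 12, 20, -13, -41]
R3 ← R3 + (3/2)·R1: [0, -1, 17/2, 13, -25/2, -43/2]
R4 ← R4 − (5/2)·R1: [0, 2, -21/2, -17, 35/2, 49/2]
R5 ← R5 + (1/2)·R1: [0, -4, 7/2, 7, -1/2, -39/2]
R6 ← R6 − R1: [0, 2, -9, -14, 11, 27]
R3 ← R3 − (1/5)·R2: [0, 0, 61/10, 9, -99/10, -133/10]
R4 ← R4 + (2/5)·R2: [0, 0, -57/10, -9, 123/10, 81/10]
R5 ← R5 − (4/5)·R2: [0, 0, -61/10, -9, 99/10, 133/10]
R6 ← R6 + (2/5)·R2: [0, 0, -21/5, -6, 29/5, 53/5]
R4 ← R4 + (57/61)·R3: [0, 0, 0, -36/61, 186/61, -264/61]
R5 ← R5 + R3: [0, 0, 0, 0, 0, 0]
R6 ← R6 + (42/61)·R3: [0, 0, 0, 12/61, -62/61, 88/61]
R6 ← R6 + (1/3)·R4: [0, 0, 0, 0, 0, 0]
The echelon form has 4 nonzero rows, and every pivot lies in the first 5 columns, so rank(C) = rank([C|b]) = 4.
The system is consistent.
rank = 4 < 5 unknowns, so there are infinitely many solutions.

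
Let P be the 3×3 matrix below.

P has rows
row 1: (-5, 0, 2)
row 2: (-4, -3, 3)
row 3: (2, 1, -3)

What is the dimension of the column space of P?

Row reduce to echelon form.
R2 ← R2 − (4/5)·R1: [0, -3, 7/5]
R3 ← R3 + (2/5)·R1: [0, 1, -11/5]
R3 ← R3 + (1/3)·R2: [0, 0, -26/15]
Echelon form has 3 nonzero rows, so rank(P) = 3.
The column space has dimension equal to the rank: 3.

3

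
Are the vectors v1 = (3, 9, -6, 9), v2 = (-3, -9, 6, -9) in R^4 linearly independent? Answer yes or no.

Form the matrix with these vectors as rows and row reduce.
R2 ← R2 + R1: [0, 0, 0, 0]
1 nonzero row, so the 2 vectors span a space of dimension 1.
Since 1 < 2, the vectors are linearly dependent.

no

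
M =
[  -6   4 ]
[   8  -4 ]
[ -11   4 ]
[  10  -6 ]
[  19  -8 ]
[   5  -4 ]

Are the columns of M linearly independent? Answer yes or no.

Row reduce M to echelon form.
R2 ← R2 + (4/3)·R1: [0, 4/3]
R3 ← R3 − (11/6)·R1: [0, -10/3]
R4 ← R4 + (5/3)·R1: [0, 2/3]
R5 ← R5 + (19/6)·R1: [0, 14/3]
R6 ← R6 + (5/6)·R1: [0, -2/3]
R3 ← R3 + (5/2)·R2: [0, 0]
R4 ← R4 − (1/2)·R2: [0, 0]
R5 ← R5 − (7/2)·R2: [0, 0]
R6 ← R6 + (1/2)·R2: [0, 0]
2 pivots among 2 columns.
Every column is a pivot column, so the columns are linearly independent.

yes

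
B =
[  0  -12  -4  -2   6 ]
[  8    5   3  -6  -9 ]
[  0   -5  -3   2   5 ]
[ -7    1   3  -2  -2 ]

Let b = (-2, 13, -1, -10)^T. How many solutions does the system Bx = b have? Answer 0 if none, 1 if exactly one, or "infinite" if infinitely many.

infinite

Row reduce the augmented matrix [B | b].
Swap R1 ↔ R2
R4 ← R4 + (7/8)·R1: [0, 43/8, 45/8, -29/4, -79/8, 11/8]
R3 ← R3 − (5/12)·R2: [0, 0, -4/3, 17/6, 5/2, -1/6]
R4 ← R4 + (43/96)·R2: [0, 0, 23/6, -391/48, -115/16, 23/48]
R4 ← R4 + (23/8)·R3: [0, 0, 0, 0, 0, 0]
The echelon form has 3 nonzero rows, and every pivot lies in the first 5 columns, so rank(B) = rank([B|b]) = 3.
The system is consistent.
rank = 3 < 5 unknowns, so there are infinitely many solutions.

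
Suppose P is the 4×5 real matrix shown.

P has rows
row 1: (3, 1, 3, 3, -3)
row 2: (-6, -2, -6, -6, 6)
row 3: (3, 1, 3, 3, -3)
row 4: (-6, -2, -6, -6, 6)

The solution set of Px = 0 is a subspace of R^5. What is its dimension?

Row reduce to echelon form.
R2 ← R2 + (2)·R1: [0, 0, 0, 0, 0]
R3 ← R3 − R1: [0, 0, 0, 0, 0]
R4 ← R4 + (2)·R1: [0, 0, 0, 0, 0]
1 nonzero row, so rank(P) = 1.
P has 5 columns; by rank–nullity, nullity = 5 − 1 = 4.

4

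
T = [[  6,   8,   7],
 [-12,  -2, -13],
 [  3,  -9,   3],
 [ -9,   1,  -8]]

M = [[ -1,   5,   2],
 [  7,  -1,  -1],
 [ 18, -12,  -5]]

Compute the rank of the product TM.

First compute TM:
[[176, -62, -31],
 [-236,  98,  43],
 [-12, -12,   0],
 [-128,  50,  21]]
Now row reduce the product.
R2 ← R2 + (59/44)·R1: [0, 327/22, 63/44]
R3 ← R3 + (3/44)·R1: [0, -357/22, -93/44]
R4 ← R4 + (8/11)·R1: [0, 54/11, -17/11]
R3 ← R3 + (119/109)·R2: [0, 0, -60/109]
R4 ← R4 − (36/109)·R2: [0, 0, -220/109]
R4 ← R4 − (11/3)·R3: [0, 0, 0]
3 nonzero rows, so rank(TM) = 3.

3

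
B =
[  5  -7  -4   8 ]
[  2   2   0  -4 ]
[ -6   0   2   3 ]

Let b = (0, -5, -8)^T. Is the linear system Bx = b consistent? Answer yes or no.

Row reduce the augmented matrix [B | b].
R2 ← R2 − (2/5)·R1: [0, 24/5, 8/5, -36/5, -5]
R3 ← R3 + (6/5)·R1: [0, -42/5, -14/5, 63/5, -8]
R3 ← R3 + (7/4)·R2: [0, 0, 0, 0, -67/4]
The echelon form has 3 nonzero rows; the last pivot sits in the augmented column, so rank(B) = 2 but rank([B|b]) = 3.
Since the ranks differ, the system is inconsistent.

no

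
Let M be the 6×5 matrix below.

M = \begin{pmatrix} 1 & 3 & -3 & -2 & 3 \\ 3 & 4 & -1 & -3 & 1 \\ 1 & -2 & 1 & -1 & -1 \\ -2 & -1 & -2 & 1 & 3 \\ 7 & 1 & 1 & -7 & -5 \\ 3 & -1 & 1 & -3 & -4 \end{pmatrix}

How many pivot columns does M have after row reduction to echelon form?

4

Row reduce to echelon form.
R2 ← R2 − (3)·R1: [0, -5, 8, 3, -8]
R3 ← R3 − R1: [0, -5, 4, 1, -4]
R4 ← R4 + (2)·R1: [0, 5, -8, -3, 9]
R5 ← R5 − (7)·R1: [0, -20, 22, 7, -26]
R6 ← R6 − (3)·R1: [0, -10, 10, 3, -13]
R3 ← R3 − R2: [0, 0, -4, -2, 4]
R4 ← R4 + R2: [0, 0, 0, 0, 1]
R5 ← R5 − (4)·R2: [0, 0, -10, -5, 6]
R6 ← R6 − (2)·R2: [0, 0, -6, -3, 3]
R5 ← R5 − (5/2)·R3: [0, 0, 0, 0, -4]
R6 ← R6 − (3/2)·R3: [0, 0, 0, 0, -3]
R5 ← R5 + (4)·R4: [0, 0, 0, 0, 0]
R6 ← R6 + (3)·R4: [0, 0, 0, 0, 0]
Echelon form has 4 nonzero rows, so rank(M) = 4.
Each nonzero row contributes one pivot column: 4 pivot columns.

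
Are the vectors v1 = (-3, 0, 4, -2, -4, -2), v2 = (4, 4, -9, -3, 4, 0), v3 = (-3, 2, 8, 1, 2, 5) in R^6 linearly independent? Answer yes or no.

Form the matrix with these vectors as rows and row reduce.
R2 ← R2 + (4/3)·R1: [0, 4, -11/3, -17/3, -4/3, -8/3]
R3 ← R3 − R1: [0, 2, 4, 3, 6, 7]
R3 ← R3 − (1/2)·R2: [0, 0, 35/6, 35/6, 20/3, 25/3]
3 nonzero rows, so the 3 vectors span a space of dimension 3.
Since 3 = 3, the vectors are linearly independent.

yes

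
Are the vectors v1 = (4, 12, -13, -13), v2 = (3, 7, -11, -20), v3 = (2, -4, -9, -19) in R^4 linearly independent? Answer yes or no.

Form the matrix with these vectors as rows and row reduce.
R2 ← R2 − (3/4)·R1: [0, -2, -5/4, -41/4]
R3 ← R3 − (1/2)·R1: [0, -10, -5/2, -25/2]
R3 ← R3 − (5)·R2: [0, 0, 15/4, 155/4]
3 nonzero rows, so the 3 vectors span a space of dimension 3.
Since 3 = 3, the vectors are linearly independent.

yes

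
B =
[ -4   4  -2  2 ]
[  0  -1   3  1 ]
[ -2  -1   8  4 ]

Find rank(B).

Row reduce to echelon form.
R3 ← R3 − (1/2)·R1: [0, -3, 9, 3]
R3 ← R3 − (3)·R2: [0, 0, 0, 0]
Echelon form has 2 nonzero rows, so rank(B) = 2.

2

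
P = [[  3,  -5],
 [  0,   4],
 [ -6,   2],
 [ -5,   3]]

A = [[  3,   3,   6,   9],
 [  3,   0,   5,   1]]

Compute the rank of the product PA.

First compute PA:
[[ -6,   9,  -7,  22],
 [ 12,   0,  20,   4],
 [-12, -18, -26, -52],
 [ -6, -15, -15, -42]]
Now row reduce the product.
R2 ← R2 + (2)·R1: [0, 18, 6, 48]
R3 ← R3 − (2)·R1: [0, -36, -12, -96]
R4 ← R4 − R1: [0, -24, -8, -64]
R3 ← R3 + (2)·R2: [0, 0, 0, 0]
R4 ← R4 + (4/3)·R2: [0, 0, 0, 0]
2 nonzero rows, so rank(PA) = 2.

2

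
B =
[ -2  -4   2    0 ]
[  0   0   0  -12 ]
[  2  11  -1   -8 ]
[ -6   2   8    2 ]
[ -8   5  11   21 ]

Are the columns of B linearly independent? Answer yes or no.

no

Row reduce B to echelon form.
R3 ← R3 + R1: [0, 7, 1, -8]
R4 ← R4 − (3)·R1: [0, 14, 2, 2]
R5 ← R5 − (4)·R1: [0, 21, 3, 21]
Swap R2 ↔ R3
R4 ← R4 − (2)·R2: [0, 0, 0, 18]
R5 ← R5 − (3)·R2: [0, 0, 0, 45]
R4 ← R4 + (3/2)·R3: [0, 0, 0, 0]
R5 ← R5 + (15/4)·R3: [0, 0, 0, 0]
3 pivots among 4 columns.
Only 3 < 4 pivot columns, so the columns are linearly dependent.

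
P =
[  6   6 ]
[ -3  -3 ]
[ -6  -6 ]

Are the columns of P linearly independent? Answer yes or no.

no

Row reduce P to echelon form.
R2 ← R2 + (1/2)·R1: [0, 0]
R3 ← R3 + R1: [0, 0]
1 pivot among 2 columns.
Only 1 < 2 pivot columns, so the columns are linearly dependent.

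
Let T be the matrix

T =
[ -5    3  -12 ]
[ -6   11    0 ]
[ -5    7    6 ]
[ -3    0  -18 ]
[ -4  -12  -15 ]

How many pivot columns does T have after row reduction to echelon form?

3

Row reduce to echelon form.
R2 ← R2 − (6/5)·R1: [0, 37/5, 72/5]
R3 ← R3 − R1: [0, 4, 18]
R4 ← R4 − (3/5)·R1: [0, -9/5, -54/5]
R5 ← R5 − (4/5)·R1: [0, -72/5, -27/5]
R3 ← R3 − (20/37)·R2: [0, 0, 378/37]
R4 ← R4 + (9/37)·R2: [0, 0, -270/37]
R5 ← R5 + (72/37)·R2: [0, 0, 837/37]
R4 ← R4 + (5/7)·R3: [0, 0, 0]
R5 ← R5 − (31/14)·R3: [0, 0, 0]
Echelon form has 3 nonzero rows, so rank(T) = 3.
Each nonzero row contributes one pivot column: 3 pivot columns.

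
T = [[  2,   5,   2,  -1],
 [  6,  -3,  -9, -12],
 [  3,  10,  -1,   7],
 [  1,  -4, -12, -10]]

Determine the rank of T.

Row reduce to echelon form.
R2 ← R2 − (3)·R1: [0, -18, -15, -9]
R3 ← R3 − (3/2)·R1: [0, 5/2, -4, 17/2]
R4 ← R4 − (1/2)·R1: [0, -13/2, -13, -19/2]
R3 ← R3 + (5/36)·R2: [0, 0, -73/12, 29/4]
R4 ← R4 − (13/36)·R2: [0, 0, -91/12, -25/4]
R4 ← R4 − (91/73)·R3: [0, 0, 0, -1116/73]
Echelon form has 4 nonzero rows, so rank(T) = 4.

4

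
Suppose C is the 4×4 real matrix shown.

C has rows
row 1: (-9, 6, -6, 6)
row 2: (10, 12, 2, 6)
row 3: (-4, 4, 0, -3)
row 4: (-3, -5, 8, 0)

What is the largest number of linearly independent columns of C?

Row reduce to echelon form.
R2 ← R2 + (10/9)·R1: [0, 56/3, -14/3, 38/3]
R3 ← R3 − (4/9)·R1: [0, 4/3, 8/3, -17/3]
R4 ← R4 − (1/3)·R1: [0, -7, 10, -2]
R3 ← R3 − (1/14)·R2: [0, 0, 3, -46/7]
R4 ← R4 + (3/8)·R2: [0, 0, 33/4, 11/4]
R4 ← R4 − (11/4)·R3: [0, 0, 0, 583/28]
Echelon form has 4 nonzero rows, so rank(C) = 4.
The rank gives the maximum number of linearly independent columns: 4.

4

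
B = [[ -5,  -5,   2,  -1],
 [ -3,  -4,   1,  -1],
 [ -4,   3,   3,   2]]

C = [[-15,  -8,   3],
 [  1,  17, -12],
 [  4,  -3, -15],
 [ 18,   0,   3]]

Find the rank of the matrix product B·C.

First compute BC:
[[ 60, -51,  12],
 [ 27, -47,  21],
 [111,  74, -87]]
Now row reduce the product.
R2 ← R2 − (9/20)·R1: [0, -481/20, 78/5]
R3 ← R3 − (37/20)·R1: [0, 3367/20, -546/5]
R3 ← R3 + (7)·R2: [0, 0, 0]
2 nonzero rows, so rank(BC) = 2.

2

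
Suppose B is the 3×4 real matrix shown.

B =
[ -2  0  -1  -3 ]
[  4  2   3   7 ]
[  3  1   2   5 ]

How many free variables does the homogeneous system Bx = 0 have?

Row reduce to echelon form.
R2 ← R2 + (2)·R1: [0, 2, 1, 1]
R3 ← R3 + (3/2)·R1: [0, 1, 1/2, 1/2]
R3 ← R3 − (1/2)·R2: [0, 0, 0, 0]
2 nonzero rows, so rank(B) = 2.
B has 4 columns; by rank–nullity, nullity = 4 − 2 = 2.

2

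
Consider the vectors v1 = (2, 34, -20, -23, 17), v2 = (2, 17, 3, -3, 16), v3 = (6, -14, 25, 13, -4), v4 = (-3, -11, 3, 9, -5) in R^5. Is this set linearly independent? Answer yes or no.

yes

Form the matrix with these vectors as rows and row reduce.
R2 ← R2 − R1: [0, -17, 23, 20, -1]
R3 ← R3 − (3)·R1: [0, -116, 85, 82, -55]
R4 ← R4 + (3/2)·R1: [0, 40, -27, -51/2, 41/2]
R3 ← R3 − (116/17)·R2: [0, 0, -1223/17, -926/17, -819/17]
R4 ← R4 + (40/17)·R2: [0, 0, 461/17, 733/34, 617/34]
R4 ← R4 + (461/1223)·R3: [0, 0, 0, 2511/2446, -31/2446]
4 nonzero rows, so the 4 vectors span a space of dimension 4.
Since 4 = 4, the vectors are linearly independent.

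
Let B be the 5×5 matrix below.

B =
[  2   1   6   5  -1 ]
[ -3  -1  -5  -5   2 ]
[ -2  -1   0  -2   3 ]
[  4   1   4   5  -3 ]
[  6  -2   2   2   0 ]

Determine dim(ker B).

Row reduce to echelon form.
R2 ← R2 + (3/2)·R1: [0, 1/2, 4, 5/2, 1/2]
R3 ← R3 + R1: [0, 0, 6, 3, 2]
R4 ← R4 − (2)·R1: [0, -1, -8, -5, -1]
R5 ← R5 − (3)·R1: [0, -5, -16, -13, 3]
R4 ← R4 + (2)·R2: [0, 0, 0, 0, 0]
R5 ← R5 + (10)·R2: [0, 0, 24, 12, 8]
R5 ← R5 − (4)·R3: [0, 0, 0, 0, 0]
3 nonzero rows, so rank(B) = 3.
B has 5 columns; by rank–nullity, nullity = 5 − 3 = 2.

2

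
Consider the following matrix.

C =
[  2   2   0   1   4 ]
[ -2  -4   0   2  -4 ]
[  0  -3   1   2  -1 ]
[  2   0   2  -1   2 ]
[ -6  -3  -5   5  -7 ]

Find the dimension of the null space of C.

Row reduce to echelon form.
R2 ← R2 + R1: [0, -2, 0, 3, 0]
R4 ← R4 − R1: [0, -2, 2, -2, -2]
R5 ← R5 + (3)·R1: [0, 3, -5, 8, 5]
R3 ← R3 − (3/2)·R2: [0, 0, 1, -5/2, -1]
R4 ← R4 − R2: [0, 0, 2, -5, -2]
R5 ← R5 + (3/2)·R2: [0, 0, -5, 25/2, 5]
R4 ← R4 − (2)·R3: [0, 0, 0, 0, 0]
R5 ← R5 + (5)·R3: [0, 0, 0, 0, 0]
3 nonzero rows, so rank(C) = 3.
C has 5 columns; by rank–nullity, nullity = 5 − 3 = 2.

2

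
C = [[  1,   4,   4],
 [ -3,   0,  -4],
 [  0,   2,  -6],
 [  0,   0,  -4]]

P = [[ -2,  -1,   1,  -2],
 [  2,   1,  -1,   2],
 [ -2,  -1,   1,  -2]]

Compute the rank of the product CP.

1

First compute CP:
[[ -2,  -1,   1,  -2],
 [ 14,   7,  -7,  14],
 [ 16,   8,  -8,  16],
 [  8,   4,  -4,   8]]
Now row reduce the product.
R2 ← R2 + (7)·R1: [0, 0, 0, 0]
R3 ← R3 + (8)·R1: [0, 0, 0, 0]
R4 ← R4 + (4)·R1: [0, 0, 0, 0]
1 nonzero row, so rank(CP) = 1.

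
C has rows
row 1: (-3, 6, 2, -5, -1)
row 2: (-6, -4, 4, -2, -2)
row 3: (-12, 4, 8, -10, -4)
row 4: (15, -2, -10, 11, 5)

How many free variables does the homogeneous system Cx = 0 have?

Row reduce to echelon form.
R2 ← R2 − (2)·R1: [0, -16, 0, 8, 0]
R3 ← R3 − (4)·R1: [0, -20, 0, 10, 0]
R4 ← R4 + (5)·R1: [0, 28, 0, -14, 0]
R3 ← R3 − (5/4)·R2: [0, 0, 0, 0, 0]
R4 ← R4 + (7/4)·R2: [0, 0, 0, 0, 0]
2 nonzero rows, so rank(C) = 2.
C has 5 columns; by rank–nullity, nullity = 5 − 2 = 3.

3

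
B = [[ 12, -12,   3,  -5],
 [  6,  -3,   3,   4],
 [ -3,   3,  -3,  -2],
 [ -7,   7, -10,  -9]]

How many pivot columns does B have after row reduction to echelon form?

3

Row reduce to echelon form.
R2 ← R2 − (1/2)·R1: [0, 3, 3/2, 13/2]
R3 ← R3 + (1/4)·R1: [0, 0, -9/4, -13/4]
R4 ← R4 + (7/12)·R1: [0, 0, -33/4, -143/12]
R4 ← R4 − (11/3)·R3: [0, 0, 0, 0]
Echelon form has 3 nonzero rows, so rank(B) = 3.
Each nonzero row contributes one pivot column: 3 pivot columns.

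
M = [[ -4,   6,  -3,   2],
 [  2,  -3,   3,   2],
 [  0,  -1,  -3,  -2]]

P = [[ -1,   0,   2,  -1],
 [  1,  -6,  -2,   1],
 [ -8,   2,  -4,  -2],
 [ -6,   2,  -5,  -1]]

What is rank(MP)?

3

First compute MP:
[[ 22, -38, -18,  14],
 [-41,  28, -12, -13],
 [ 35,  -4,  24,   7]]
Now row reduce the product.
R2 ← R2 + (41/22)·R1: [0, -471/11, -501/11, 144/11]
R3 ← R3 − (35/22)·R1: [0, 621/11, 579/11, -168/11]
R3 ← R3 + (207/157)·R2: [0, 0, -1164/157, 312/157]
3 nonzero rows, so rank(MP) = 3.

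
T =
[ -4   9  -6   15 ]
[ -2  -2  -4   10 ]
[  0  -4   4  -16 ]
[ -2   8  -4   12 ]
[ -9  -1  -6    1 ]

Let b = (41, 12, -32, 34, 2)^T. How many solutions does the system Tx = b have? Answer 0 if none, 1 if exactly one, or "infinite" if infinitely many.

infinite

Row reduce the augmented matrix [T | b].
R2 ← R2 − (1/2)·R1: [0, -13/2, -1, 5/2, -17/2]
R4 ← R4 − (1/2)·R1: [0, 7/2, -1, 9/2, 27/2]
R5 ← R5 − (9/4)·R1: [0, -85/4, 15/2, -131/4, -361/4]
R3 ← R3 − (8/13)·R2: [0, 0, 60/13, -228/13, -348/13]
R4 ← R4 + (7/13)·R2: [0, 0, -20/13, 76/13, 116/13]
R5 ← R5 − (85/26)·R2: [0, 0, 140/13, -532/13, -812/13]
R4 ← R4 + (1/3)·R3: [0, 0, 0, 0, 0]
R5 ← R5 − (7/3)·R3: [0, 0, 0, 0, 0]
The echelon form has 3 nonzero rows, and every pivot lies in the first 4 columns, so rank(T) = rank([T|b]) = 3.
The system is consistent.
rank = 3 < 4 unknowns, so there are infinitely many solutions.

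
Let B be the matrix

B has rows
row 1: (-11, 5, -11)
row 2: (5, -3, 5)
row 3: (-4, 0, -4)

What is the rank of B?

2

Row reduce to echelon form.
R2 ← R2 + (5/11)·R1: [0, -8/11, 0]
R3 ← R3 − (4/11)·R1: [0, -20/11, 0]
R3 ← R3 − (5/2)·R2: [0, 0, 0]
Echelon form has 2 nonzero rows, so rank(B) = 2.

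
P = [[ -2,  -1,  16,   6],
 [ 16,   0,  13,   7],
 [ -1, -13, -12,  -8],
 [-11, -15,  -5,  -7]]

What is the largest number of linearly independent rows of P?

Row reduce to echelon form.
R2 ← R2 + (8)·R1: [0, -8, 141, 55]
R3 ← R3 − (1/2)·R1: [0, -25/2, -20, -11]
R4 ← R4 − (11/2)·R1: [0, -19/2, -93, -40]
R3 ← R3 − (25/16)·R2: [0, 0, -3845/16, -1551/16]
R4 ← R4 − (19/16)·R2: [0, 0, -4167/16, -1685/16]
R4 ← R4 − (4167/3845)·R3: [0, 0, 0, -988/3845]
Echelon form has 4 nonzero rows, so rank(P) = 4.
The rank gives the maximum number of linearly independent rows: 4.

4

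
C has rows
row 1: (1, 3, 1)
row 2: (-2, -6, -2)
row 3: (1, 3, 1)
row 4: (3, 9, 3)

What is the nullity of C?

Row reduce to echelon form.
R2 ← R2 + (2)·R1: [0, 0, 0]
R3 ← R3 − R1: [0, 0, 0]
R4 ← R4 − (3)·R1: [0, 0, 0]
1 nonzero row, so rank(C) = 1.
C has 3 columns; by rank–nullity, nullity = 3 − 1 = 2.

2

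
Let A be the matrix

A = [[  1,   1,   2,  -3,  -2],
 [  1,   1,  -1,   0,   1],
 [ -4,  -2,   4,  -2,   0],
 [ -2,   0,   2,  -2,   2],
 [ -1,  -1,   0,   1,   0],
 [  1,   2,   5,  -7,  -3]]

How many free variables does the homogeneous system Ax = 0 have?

2

Row reduce to echelon form.
R2 ← R2 − R1: [0, 0, -3, 3, 3]
R3 ← R3 + (4)·R1: [0, 2, 12, -14, -8]
R4 ← R4 + (2)·R1: [0, 2, 6, -8, -2]
R5 ← R5 + R1: [0, 0, 2, -2, -2]
R6 ← R6 − R1: [0, 1, 3, -4, -1]
Swap R2 ↔ R3
R4 ← R4 − R2: [0, 0, -6, 6, 6]
R6 ← R6 − (1/2)·R2: [0, 0, -3, 3, 3]
R4 ← R4 − (2)·R3: [0, 0, 0, 0, 0]
R5 ← R5 + (2/3)·R3: [0, 0, 0, 0, 0]
R6 ← R6 − R3: [0, 0, 0, 0, 0]
3 nonzero rows, so rank(A) = 3.
A has 5 columns; by rank–nullity, nullity = 5 − 3 = 2.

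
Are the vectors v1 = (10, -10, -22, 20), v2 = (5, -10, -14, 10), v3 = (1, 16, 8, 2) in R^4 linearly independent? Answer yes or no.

Form the matrix with these vectors as rows and row reduce.
R2 ← R2 − (1/2)·R1: [0, -5, -3, 0]
R3 ← R3 − (1/10)·R1: [0, 17, 51/5, 0]
R3 ← R3 + (17/5)·R2: [0, 0, 0, 0]
2 nonzero rows, so the 3 vectors span a space of dimension 2.
Since 2 < 3, the vectors are linearly dependent.

no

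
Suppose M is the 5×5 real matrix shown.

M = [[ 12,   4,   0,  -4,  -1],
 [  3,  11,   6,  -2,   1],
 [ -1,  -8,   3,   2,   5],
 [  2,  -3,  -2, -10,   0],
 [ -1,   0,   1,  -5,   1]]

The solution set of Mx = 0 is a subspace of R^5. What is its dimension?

Row reduce to echelon form.
R2 ← R2 − (1/4)·R1: [0, 10, 6, -1, 5/4]
R3 ← R3 + (1/12)·R1: [0, -23/3, 3, 5/3, 59/12]
R4 ← R4 − (1/6)·R1: [0, -11/3, -2, -28/3, 1/6]
R5 ← R5 + (1/12)·R1: [0, 1/3, 1, -16/3, 11/12]
R3 ← R3 + (23/30)·R2: [0, 0, 38/5, 9/10, 47/8]
R4 ← R4 + (11/30)·R2: [0, 0, 1/5, -97/10, 5/8]
R5 ← R5 − (1/30)·R2: [0, 0, 4/5, -53/10, 7/8]
R4 ← R4 − (1/38)·R3: [0, 0, 0, -739/76, 143/304]
R5 ← R5 − (2/19)·R3: [0, 0, 0, -205/38, 39/152]
R5 ← R5 − (410/739)·R4: [0, 0, 0, 0, -13/2956]
5 nonzero rows, so rank(M) = 5.
M has 5 columns; by rank–nullity, nullity = 5 − 5 = 0.

0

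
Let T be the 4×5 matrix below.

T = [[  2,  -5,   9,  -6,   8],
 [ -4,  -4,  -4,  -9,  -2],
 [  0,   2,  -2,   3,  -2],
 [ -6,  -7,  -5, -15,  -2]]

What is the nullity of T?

Row reduce to echelon form.
R2 ← R2 + (2)·R1: [0, -14, 14, -21, 14]
R4 ← R4 + (3)·R1: [0, -22, 22, -33, 22]
R3 ← R3 + (1/7)·R2: [0, 0, 0, 0, 0]
R4 ← R4 − (11/7)·R2: [0, 0, 0, 0, 0]
2 nonzero rows, so rank(T) = 2.
T has 5 columns; by rank–nullity, nullity = 5 − 2 = 3.

3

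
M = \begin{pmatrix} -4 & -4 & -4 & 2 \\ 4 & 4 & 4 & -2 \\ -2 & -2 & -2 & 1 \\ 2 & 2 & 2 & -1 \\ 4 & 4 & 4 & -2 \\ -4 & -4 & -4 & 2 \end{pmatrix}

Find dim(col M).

1

Row reduce to echelon form.
R2 ← R2 + R1: [0, 0, 0, 0]
R3 ← R3 − (1/2)·R1: [0, 0, 0, 0]
R4 ← R4 + (1/2)·R1: [0, 0, 0, 0]
R5 ← R5 + R1: [0, 0, 0, 0]
R6 ← R6 − R1: [0, 0, 0, 0]
Echelon form has 1 nonzero row, so rank(M) = 1.
The column space has dimension equal to the rank: 1.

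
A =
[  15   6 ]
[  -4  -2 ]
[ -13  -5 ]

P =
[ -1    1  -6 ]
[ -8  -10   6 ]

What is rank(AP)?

First compute AP:
[[-63, -45, -54],
 [ 20,  16,  12],
 [ 53,  37,  48]]
Now row reduce the product.
R2 ← R2 + (20/63)·R1: [0, 12/7, -36/7]
R3 ← R3 + (53/63)·R1: [0, -6/7, 18/7]
R3 ← R3 + (1/2)·R2: [0, 0, 0]
2 nonzero rows, so rank(AP) = 2.

2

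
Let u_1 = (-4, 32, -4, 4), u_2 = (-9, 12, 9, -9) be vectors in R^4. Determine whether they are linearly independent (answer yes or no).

Form the matrix with these vectors as rows and row reduce.
R2 ← R2 − (9/4)·R1: [0, -60, 18, -18]
2 nonzero rows, so the 2 vectors span a space of dimension 2.
Since 2 = 2, the vectors are linearly independent.

yes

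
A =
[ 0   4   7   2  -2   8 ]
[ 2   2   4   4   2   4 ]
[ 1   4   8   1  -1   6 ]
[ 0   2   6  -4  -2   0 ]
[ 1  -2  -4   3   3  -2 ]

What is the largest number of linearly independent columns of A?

Row reduce to echelon form.
Swap R1 ↔ R2
R3 ← R3 − (1/2)·R1: [0, 3, 6, -1, -2, 4]
R5 ← R5 − (1/2)·R1: [0, -3, -6, 1, 2, -4]
R3 ← R3 − (3/4)·R2: [0, 0, 3/4, -5/2, -1/2, -2]
R4 ← R4 − (1/2)·R2: [0, 0, 5/2, -5, -1, -4]
R5 ← R5 + (3/4)·R2: [0, 0, -3/4, 5/2, 1/2, 2]
R4 ← R4 − (10/3)·R3: [0, 0, 0, 10/3, 2/3, 8/3]
R5 ← R5 + R3: [0, 0, 0, 0, 0, 0]
Echelon form has 4 nonzero rows, so rank(A) = 4.
The rank gives the maximum number of linearly independent columns: 4.

4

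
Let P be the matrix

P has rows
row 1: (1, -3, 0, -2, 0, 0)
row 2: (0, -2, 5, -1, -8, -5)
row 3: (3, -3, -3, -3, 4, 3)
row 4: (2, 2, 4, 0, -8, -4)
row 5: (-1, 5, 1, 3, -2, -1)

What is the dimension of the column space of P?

3

Row reduce to echelon form.
R3 ← R3 − (3)·R1: [0, 6, -3, 3, 4, 3]
R4 ← R4 − (2)·R1: [0, 8, 4, 4, -8, -4]
R5 ← R5 + R1: [0, 2, 1, 1, -2, -1]
R3 ← R3 + (3)·R2: [0, 0, 12, 0, -20, -12]
R4 ← R4 + (4)·R2: [0, 0, 24, 0, -40, -24]
R5 ← R5 + R2: [0, 0, 6, 0, -10, -6]
R4 ← R4 − (2)·R3: [0, 0, 0, 0, 0, 0]
R5 ← R5 − (1/2)·R3: [0, 0, 0, 0, 0, 0]
Echelon form has 3 nonzero rows, so rank(P) = 3.
The column space has dimension equal to the rank: 3.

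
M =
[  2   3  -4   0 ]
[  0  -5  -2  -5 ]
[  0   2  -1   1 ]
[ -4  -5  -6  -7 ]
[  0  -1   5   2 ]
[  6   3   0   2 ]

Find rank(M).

3

Row reduce to echelon form.
R4 ← R4 + (2)·R1: [0, 1, -14, -7]
R6 ← R6 − (3)·R1: [0, -6, 12, 2]
R3 ← R3 + (2/5)·R2: [0, 0, -9/5, -1]
R4 ← R4 + (1/5)·R2: [0, 0, -72/5, -8]
R5 ← R5 − (1/5)·R2: [0, 0, 27/5, 3]
R6 ← R6 − (6/5)·R2: [0, 0, 72/5, 8]
R4 ← R4 − (8)·R3: [0, 0, 0, 0]
R5 ← R5 + (3)·R3: [0, 0, 0, 0]
R6 ← R6 + (8)·R3: [0, 0, 0, 0]
Echelon form has 3 nonzero rows, so rank(M) = 3.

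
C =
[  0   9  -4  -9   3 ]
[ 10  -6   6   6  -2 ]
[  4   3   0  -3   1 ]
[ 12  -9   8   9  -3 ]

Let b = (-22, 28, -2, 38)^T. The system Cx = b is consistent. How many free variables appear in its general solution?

Row reduce the augmented matrix [C | b].
Swap R1 ↔ R2
R3 ← R3 − (2/5)·R1: [0, 27/5, -12/5, -27/5, 9/5, -66/5]
R4 ← R4 − (6/5)·R1: [0, -9/5, 4/5, 9/5, -3/5, 22/5]
R3 ← R3 − (3/5)·R2: [0, 0, 0, 0, 0, 0]
R4 ← R4 + (1/5)·R2: [0, 0, 0, 0, 0, 0]
The echelon form has 2 nonzero rows, and every pivot lies in the first 5 columns, so rank(C) = rank([C|b]) = 2.
The system is consistent.
Free variables = (unknowns) − (rank) = 5 − 2 = 3.

3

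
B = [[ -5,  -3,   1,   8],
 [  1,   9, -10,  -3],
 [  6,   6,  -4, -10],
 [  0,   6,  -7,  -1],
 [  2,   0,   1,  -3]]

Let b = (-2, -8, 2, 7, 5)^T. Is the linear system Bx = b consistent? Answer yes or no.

no

Row reduce the augmented matrix [B | b].
R2 ← R2 + (1/5)·R1: [0, 42/5, -49/5, -7/5, -42/5]
R3 ← R3 + (6/5)·R1: [0, 12/5, -14/5, -2/5, -2/5]
R5 ← R5 + (2/5)·R1: [0, -6/5, 7/5, 1/5, 21/5]
R3 ← R3 − (2/7)·R2: [0, 0, 0, 0, 2]
R4 ← R4 − (5/7)·R2: [0, 0, 0, 0, 13]
R5 ← R5 + (1/7)·R2: [0, 0, 0, 0, 3]
R4 ← R4 − (13/2)·R3: [0, 0, 0, 0, 0]
R5 ← R5 − (3/2)·R3: [0, 0, 0, 0, 0]
The echelon form has 3 nonzero rows; the last pivot sits in the augmented column, so rank(B) = 2 but rank([B|b]) = 3.
Since the ranks differ, the system is inconsistent.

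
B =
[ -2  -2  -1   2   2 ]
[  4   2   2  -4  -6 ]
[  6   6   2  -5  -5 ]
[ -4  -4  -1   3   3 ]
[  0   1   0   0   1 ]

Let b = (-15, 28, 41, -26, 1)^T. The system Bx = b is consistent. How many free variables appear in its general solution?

2

Row reduce the augmented matrix [B | b].
R2 ← R2 + (2)·R1: [0, -2, 0, 0, -2, -2]
R3 ← R3 + (3)·R1: [0, 0, -1, 1, 1, -4]
R4 ← R4 − (2)·R1: [0, 0, 1, -1, -1, 4]
R5 ← R5 + (1/2)·R2: [0, 0, 0, 0, 0, 0]
R4 ← R4 + R3: [0, 0, 0, 0, 0, 0]
The echelon form has 3 nonzero rows, and every pivot lies in the first 5 columns, so rank(B) = rank([B|b]) = 3.
The system is consistent.
Free variables = (unknowns) − (rank) = 5 − 3 = 2.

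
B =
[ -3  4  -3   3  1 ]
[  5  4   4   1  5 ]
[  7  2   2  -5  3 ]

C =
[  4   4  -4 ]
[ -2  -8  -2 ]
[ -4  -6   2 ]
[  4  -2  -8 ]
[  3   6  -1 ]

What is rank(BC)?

First compute BC:
[[  7, -26, -27],
 [ 15,  -8, -33],
 [  5,  28,   9]]
Now row reduce the product.
R2 ← R2 − (15/7)·R1: [0, 334/7, 174/7]
R3 ← R3 − (5/7)·R1: [0, 326/7, 198/7]
R3 ← R3 − (163/167)·R2: [0, 0, 672/167]
3 nonzero rows, so rank(BC) = 3.

3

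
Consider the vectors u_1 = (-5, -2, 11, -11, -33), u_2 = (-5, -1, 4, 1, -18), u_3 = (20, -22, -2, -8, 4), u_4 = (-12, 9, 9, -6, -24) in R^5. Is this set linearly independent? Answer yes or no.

Form the matrix with these vectors as rows and row reduce.
R2 ← R2 − R1: [0, 1, -7, 12, 15]
R3 ← R3 + (4)·R1: [0, -30, 42, -52, -128]
R4 ← R4 − (12/5)·R1: [0, 69/5, -87/5, 102/5, 276/5]
R3 ← R3 + (30)·R2: [0, 0, -168, 308, 322]
R4 ← R4 − (69/5)·R2: [0, 0, 396/5, -726/5, -759/5]
R4 ← R4 + (33/70)·R3: [0, 0, 0, 0, 0]
3 nonzero rows, so the 4 vectors span a space of dimension 3.
Since 3 < 4, the vectors are linearly dependent.

no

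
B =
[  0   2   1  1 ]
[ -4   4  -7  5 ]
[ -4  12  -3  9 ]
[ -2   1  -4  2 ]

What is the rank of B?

Row reduce to echelon form.
Swap R1 ↔ R2
R3 ← R3 − R1: [0, 8, 4, 4]
R4 ← R4 − (1/2)·R1: [0, -1, -1/2, -1/2]
R3 ← R3 − (4)·R2: [0, 0, 0, 0]
R4 ← R4 + (1/2)·R2: [0, 0, 0, 0]
Echelon form has 2 nonzero rows, so rank(B) = 2.

2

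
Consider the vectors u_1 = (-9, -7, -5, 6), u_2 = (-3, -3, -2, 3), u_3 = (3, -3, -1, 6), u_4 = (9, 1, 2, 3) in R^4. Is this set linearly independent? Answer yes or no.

Form the matrix with these vectors as rows and row reduce.
R2 ← R2 − (1/3)·R1: [0, -2/3, -1/3, 1]
R3 ← R3 + (1/3)·R1: [0, -16/3, -8/3, 8]
R4 ← R4 + R1: [0, -6, -3, 9]
R3 ← R3 − (8)·R2: [0, 0, 0, 0]
R4 ← R4 − (9)·R2: [0, 0, 0, 0]
2 nonzero rows, so the 4 vectors span a space of dimension 2.
Since 2 < 4, the vectors are linearly dependent.

no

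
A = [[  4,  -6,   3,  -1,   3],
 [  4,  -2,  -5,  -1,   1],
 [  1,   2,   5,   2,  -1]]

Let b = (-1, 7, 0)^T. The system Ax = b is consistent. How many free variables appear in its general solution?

2

Row reduce the augmented matrix [A | b].
R2 ← R2 − R1: [0, 4, -8, 0, -2, 8]
R3 ← R3 − (1/4)·R1: [0, 7/2, 17/4, 9/4, -7/4, 1/4]
R3 ← R3 − (7/8)·R2: [0, 0, 45/4, 9/4, 0, -27/4]
The echelon form has 3 nonzero rows, and every pivot lies in the first 5 columns, so rank(A) = rank([A|b]) = 3.
The system is consistent.
Free variables = (unknowns) − (rank) = 5 − 3 = 2.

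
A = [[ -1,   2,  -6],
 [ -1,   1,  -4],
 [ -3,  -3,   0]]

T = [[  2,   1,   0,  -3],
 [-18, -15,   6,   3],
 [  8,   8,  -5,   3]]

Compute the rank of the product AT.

2

First compute AT:
[[-86, -79,  42,  -9],
 [-52, -48,  26,  -6],
 [ 48,  42, -18,   0]]
Now row reduce the product.
R2 ← R2 − (26/43)·R1: [0, -10/43, 26/43, -24/43]
R3 ← R3 + (24/43)·R1: [0, -90/43, 234/43, -216/43]
R3 ← R3 − (9)·R2: [0, 0, 0, 0]
2 nonzero rows, so rank(AT) = 2.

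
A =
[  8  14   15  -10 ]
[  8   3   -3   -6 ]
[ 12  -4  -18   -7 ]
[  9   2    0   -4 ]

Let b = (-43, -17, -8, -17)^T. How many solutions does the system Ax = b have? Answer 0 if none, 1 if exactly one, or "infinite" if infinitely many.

1

Row reduce the augmented matrix [A | b].
R2 ← R2 − R1: [0, -11, -18, 4, 26]
R3 ← R3 − (3/2)·R1: [0, -25, -81/2, 8, 113/2]
R4 ← R4 − (9/8)·R1: [0, -55/4, -135/8, 29/4, 251/8]
R3 ← R3 − (25/11)·R2: [0, 0, 9/22, -12/11, -57/22]
R4 ← R4 − (5/4)·R2: [0, 0, 45/8, 9/4, -9/8]
R4 ← R4 − (55/4)·R3: [0, 0, 0, 69/4, 69/2]
The echelon form has 4 nonzero rows, and every pivot lies in the first 4 columns, so rank(A) = rank([A|b]) = 4.
The system is consistent.
rank = 4 = number of unknowns, so the solution is unique.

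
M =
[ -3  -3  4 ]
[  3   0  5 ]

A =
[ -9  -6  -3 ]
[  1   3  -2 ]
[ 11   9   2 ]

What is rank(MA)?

2

First compute MA:
[[ 68,  45,  23],
 [ 28,  27,   1]]
Now row reduce the product.
R2 ← R2 − (7/17)·R1: [0, 144/17, -144/17]
2 nonzero rows, so rank(MA) = 2.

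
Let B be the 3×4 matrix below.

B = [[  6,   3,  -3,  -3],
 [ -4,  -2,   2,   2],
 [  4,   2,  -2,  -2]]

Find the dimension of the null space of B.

3

Row reduce to echelon form.
R2 ← R2 + (2/3)·R1: [0, 0, 0, 0]
R3 ← R3 − (2/3)·R1: [0, 0, 0, 0]
1 nonzero row, so rank(B) = 1.
B has 4 columns; by rank–nullity, nullity = 4 − 1 = 3.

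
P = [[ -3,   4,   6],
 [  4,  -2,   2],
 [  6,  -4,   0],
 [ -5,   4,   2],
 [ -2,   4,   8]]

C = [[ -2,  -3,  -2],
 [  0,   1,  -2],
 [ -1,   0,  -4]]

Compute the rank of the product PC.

First compute PC:
[[  0,  13, -26],
 [-10, -14, -12],
 [-12, -22,  -4],
 [  8,  19,  -6],
 [ -4,  10, -36]]
Now row reduce the product.
Swap R1 ↔ R2
R3 ← R3 − (6/5)·R1: [0, -26/5, 52/5]
R4 ← R4 + (4/5)·R1: [0, 39/5, -78/5]
R5 ← R5 − (2/5)·R1: [0, 78/5, -156/5]
R3 ← R3 + (2/5)·R2: [0, 0, 0]
R4 ← R4 − (3/5)·R2: [0, 0, 0]
R5 ← R5 − (6/5)·R2: [0, 0, 0]
2 nonzero rows, so rank(PC) = 2.

2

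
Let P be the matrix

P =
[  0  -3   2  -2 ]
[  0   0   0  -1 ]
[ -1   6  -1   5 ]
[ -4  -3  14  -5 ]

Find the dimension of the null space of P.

Row reduce to echelon form.
Swap R1 ↔ R3
R4 ← R4 − (4)·R1: [0, -27, 18, -25]
Swap R2 ↔ R3
R4 ← R4 − (9)·R2: [0, 0, 0, -7]
R4 ← R4 − (7)·R3: [0, 0, 0, 0]
3 nonzero rows, so rank(P) = 3.
P has 4 columns; by rank–nullity, nullity = 4 − 3 = 1.

1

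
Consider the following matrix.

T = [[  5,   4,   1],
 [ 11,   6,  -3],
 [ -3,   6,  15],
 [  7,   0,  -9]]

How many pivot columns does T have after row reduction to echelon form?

2

Row reduce to echelon form.
R2 ← R2 − (11/5)·R1: [0, -14/5, -26/5]
R3 ← R3 + (3/5)·R1: [0, 42/5, 78/5]
R4 ← R4 − (7/5)·R1: [0, -28/5, -52/5]
R3 ← R3 + (3)·R2: [0, 0, 0]
R4 ← R4 − (2)·R2: [0, 0, 0]
Echelon form has 2 nonzero rows, so rank(T) = 2.
Each nonzero row contributes one pivot column: 2 pivot columns.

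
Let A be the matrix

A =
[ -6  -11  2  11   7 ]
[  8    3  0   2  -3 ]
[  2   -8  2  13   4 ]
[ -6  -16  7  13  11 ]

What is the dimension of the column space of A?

3

Row reduce to echelon form.
R2 ← R2 + (4/3)·R1: [0, -35/3, 8/3, 50/3, 19/3]
R3 ← R3 + (1/3)·R1: [0, -35/3, 8/3, 50/3, 19/3]
R4 ← R4 − R1: [0, -5, 5, 2, 4]
R3 ← R3 − R2: [0, 0, 0, 0, 0]
R4 ← R4 − (3/7)·R2: [0, 0, 27/7, -36/7, 9/7]
Swap R3 ↔ R4
Echelon form has 3 nonzero rows, so rank(A) = 3.
The column space has dimension equal to the rank: 3.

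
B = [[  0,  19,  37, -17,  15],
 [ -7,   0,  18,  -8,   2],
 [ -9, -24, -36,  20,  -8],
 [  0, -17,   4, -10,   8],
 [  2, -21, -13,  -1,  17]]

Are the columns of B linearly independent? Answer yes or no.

Row reduce B to echelon form.
Swap R1 ↔ R2
R3 ← R3 − (9/7)·R1: [0, -24, -414/7, 212/7, -74/7]
R5 ← R5 + (2/7)·R1: [0, -21, -55/7, -23/7, 123/7]
R3 ← R3 + (24/19)·R2: [0, 0, -1650/133, 1172/133, 1114/133]
R4 ← R4 + (17/19)·R2: [0, 0, 705/19, -479/19, 407/19]
R5 ← R5 + (21/19)·R2: [0, 0, 4394/133, -2936/133, 4542/133]
R4 ← R4 + (329/110)·R3: [0, 0, 0, 63/55, 2556/55]
R5 ← R5 + (2197/825)·R3: [0, 0, 0, 1148/825, 46576/825]
R5 ← R5 − (164/135)·R4: [0, 0, 0, 0, 0]
4 pivots among 5 columns.
Only 4 < 5 pivot columns, so the columns are linearly dependent.

no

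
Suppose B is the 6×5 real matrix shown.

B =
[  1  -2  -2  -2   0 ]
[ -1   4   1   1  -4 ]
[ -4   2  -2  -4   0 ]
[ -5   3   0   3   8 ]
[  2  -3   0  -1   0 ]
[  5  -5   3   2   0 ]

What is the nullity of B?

1

Row reduce to echelon form.
R2 ← R2 + R1: [0, 2, -1, -1, -4]
R3 ← R3 + (4)·R1: [0, -6, -10, -12, 0]
R4 ← R4 + (5)·R1: [0, -7, -10, -7, 8]
R5 ← R5 − (2)·R1: [0, 1, 4, 3, 0]
R6 ← R6 − (5)·R1: [0, 5, 13, 12, 0]
R3 ← R3 + (3)·R2: [0, 0, -13, -15, -12]
R4 ← R4 + (7/2)·R2: [0, 0, -27/2, -21/2, -6]
R5 ← R5 − (1/2)·R2: [0, 0, 9/2, 7/2, 2]
R6 ← R6 − (5/2)·R2: [0, 0, 31/2, 29/2, 10]
R4 ← R4 − (27/26)·R3: [0, 0, 0, 66/13, 84/13]
R5 ← R5 + (9/26)·R3: [0, 0, 0, -22/13, -28/13]
R6 ← R6 + (31/26)·R3: [0, 0, 0, -44/13, -56/13]
R5 ← R5 + (1/3)·R4: [0, 0, 0, 0, 0]
R6 ← R6 + (2/3)·R4: [0, 0, 0, 0, 0]
4 nonzero rows, so rank(B) = 4.
B has 5 columns; by rank–nullity, nullity = 5 − 4 = 1.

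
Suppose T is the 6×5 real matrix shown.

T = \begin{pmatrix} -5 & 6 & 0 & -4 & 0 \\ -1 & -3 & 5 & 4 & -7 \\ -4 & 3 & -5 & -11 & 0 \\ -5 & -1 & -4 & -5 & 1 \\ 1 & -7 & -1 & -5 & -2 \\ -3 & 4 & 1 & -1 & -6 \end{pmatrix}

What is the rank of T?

5

Row reduce to echelon form.
R2 ← R2 − (1/5)·R1: [0, -21/5, 5, 24/5, -7]
R3 ← R3 − (4/5)·R1: [0, -9/5, -5, -39/5, 0]
R4 ← R4 − R1: [0, -7, -4, -1, 1]
R5 ← R5 + (1/5)·R1: [0, -29/5, -1, -29/5, -2]
R6 ← R6 − (3/5)·R1: [0, 2/5, 1, 7/5, -6]
R3 ← R3 − (3/7)·R2: [0, 0, -50/7, -69/7, 3]
R4 ← R4 − (5/3)·R2: [0, 0, -37/3, -9, 38/3]
R5 ← R5 − (29/21)·R2: [0, 0, -166/21, -87/7, 23/3]
R6 ← R6 + (2/21)·R2: [0, 0, 31/21, 13/7, -20/3]
R4 ← R4 − (259/150)·R3: [0, 0, 0, 401/50, 1123/150]
R5 ← R5 − (83/75)·R3: [0, 0, 0, -38/25, 326/75]
R6 ← R6 + (31/150)·R3: [0, 0, 0, -9/50, -907/150]
R5 ← R5 + (76/401)·R4: [0, 0, 0, 0, 2312/401]
R6 ← R6 + (9/401)·R4: [0, 0, 0, 0, -7072/1203]
R6 ← R6 + (52/51)·R5: [0, 0, 0, 0, 0]
Echelon form has 5 nonzero rows, so rank(T) = 5.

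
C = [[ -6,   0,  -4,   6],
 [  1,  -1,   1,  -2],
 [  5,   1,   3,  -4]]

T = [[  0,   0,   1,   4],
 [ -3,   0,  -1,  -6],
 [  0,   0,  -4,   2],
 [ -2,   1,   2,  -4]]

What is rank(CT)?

2

First compute CT:
[[-12,   6,  22, -56],
 [  7,  -2,  -6,  20],
 [  5,  -4, -16,  36]]
Now row reduce the product.
R2 ← R2 + (7/12)·R1: [0, 3/2, 41/6, -38/3]
R3 ← R3 + (5/12)·R1: [0, -3/2, -41/6, 38/3]
R3 ← R3 + R2: [0, 0, 0, 0]
2 nonzero rows, so rank(CT) = 2.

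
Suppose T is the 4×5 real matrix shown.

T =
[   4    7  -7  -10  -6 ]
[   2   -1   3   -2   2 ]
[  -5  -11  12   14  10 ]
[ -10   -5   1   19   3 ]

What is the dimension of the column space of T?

Row reduce to echelon form.
R2 ← R2 − (1/2)·R1: [0, -9/2, 13/2, 3, 5]
R3 ← R3 + (5/4)·R1: [0, -9/4, 13/4, 3/2, 5/2]
R4 ← R4 + (5/2)·R1: [0, 25/2, -33/2, -6, -12]
R3 ← R3 − (1/2)·R2: [0, 0, 0, 0, 0]
R4 ← R4 + (25/9)·R2: [0, 0, 14/9, 7/3, 17/9]
Swap R3 ↔ R4
Echelon form has 3 nonzero rows, so rank(T) = 3.
The column space has dimension equal to the rank: 3.

3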